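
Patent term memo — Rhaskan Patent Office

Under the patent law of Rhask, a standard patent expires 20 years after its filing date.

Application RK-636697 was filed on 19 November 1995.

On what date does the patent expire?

Filing date + 20 years → 19 November 2015.

November 19, 2015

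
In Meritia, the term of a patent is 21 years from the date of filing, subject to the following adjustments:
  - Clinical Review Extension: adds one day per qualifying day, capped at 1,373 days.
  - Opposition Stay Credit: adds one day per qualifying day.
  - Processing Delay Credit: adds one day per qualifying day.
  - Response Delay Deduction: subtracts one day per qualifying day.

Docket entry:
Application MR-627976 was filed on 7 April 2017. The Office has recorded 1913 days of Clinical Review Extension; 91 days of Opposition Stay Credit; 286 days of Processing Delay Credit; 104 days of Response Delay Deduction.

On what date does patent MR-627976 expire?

October 9, 2042

Base term: filing date + 21 years → 7 April 2038.
Clinical Review Extension: 1913 days claimed exceeds the 1373-day cap, so +1373 days → 9 January 2042.
Opposition Stay Credit: +91 days → 10 April 2042.
Processing Delay Credit: +286 days → 21 January 2043.
Response Delay Deduction: −104 days → 9 October 2042.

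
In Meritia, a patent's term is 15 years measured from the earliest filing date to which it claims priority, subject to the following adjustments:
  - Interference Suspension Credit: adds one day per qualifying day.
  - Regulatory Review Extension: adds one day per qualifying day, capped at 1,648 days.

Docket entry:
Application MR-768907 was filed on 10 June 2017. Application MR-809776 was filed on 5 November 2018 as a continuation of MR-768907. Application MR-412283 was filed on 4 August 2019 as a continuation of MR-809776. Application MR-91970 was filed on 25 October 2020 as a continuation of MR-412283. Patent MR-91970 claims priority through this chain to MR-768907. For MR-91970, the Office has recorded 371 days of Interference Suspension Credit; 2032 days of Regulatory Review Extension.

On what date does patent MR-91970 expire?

Earliest priority filing: 10 June 2017.
Base term: 10 June 2017 + 15 years → 10 June 2032.
Interference Suspension Credit: +371 days → 16 June 2033.
Regulatory Review Extension: 2032 days claimed exceeds the 1648-day cap, so +1648 days → 20 December 2037.

December 20, 2037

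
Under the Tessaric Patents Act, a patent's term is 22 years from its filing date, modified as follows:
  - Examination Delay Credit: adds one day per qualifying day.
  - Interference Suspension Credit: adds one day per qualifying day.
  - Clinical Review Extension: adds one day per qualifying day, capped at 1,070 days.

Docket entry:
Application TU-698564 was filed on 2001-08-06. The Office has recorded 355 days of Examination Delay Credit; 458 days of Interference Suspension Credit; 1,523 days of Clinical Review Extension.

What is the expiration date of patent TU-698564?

Base term: filing date + 22 years → 6 August 2023.
Examination Delay Credit: +355 days → 26 July 2024.
Interference Suspension Credit: +458 days → 27 October 2025.
Clinical Review Extension: 1523 days claimed exceeds the 1070-day cap, so +1070 days → 1 October 2028.

2028-10-01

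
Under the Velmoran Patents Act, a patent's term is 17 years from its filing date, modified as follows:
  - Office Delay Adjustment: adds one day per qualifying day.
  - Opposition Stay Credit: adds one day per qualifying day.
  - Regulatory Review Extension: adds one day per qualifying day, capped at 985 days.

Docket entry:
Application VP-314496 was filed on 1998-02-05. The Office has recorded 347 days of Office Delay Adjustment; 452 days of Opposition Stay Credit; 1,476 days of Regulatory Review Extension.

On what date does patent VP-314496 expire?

December 25, 2019

Base term: filing date + 17 years → 5 February 2015.
Office Delay Adjustment: +347 days → 18 January 2016.
Opposition Stay Credit: +452 days → 14 April 2017.
Regulatory Review Extension: 1476 days claimed exceeds the 985-day cap, so +985 days → 25 December 2019.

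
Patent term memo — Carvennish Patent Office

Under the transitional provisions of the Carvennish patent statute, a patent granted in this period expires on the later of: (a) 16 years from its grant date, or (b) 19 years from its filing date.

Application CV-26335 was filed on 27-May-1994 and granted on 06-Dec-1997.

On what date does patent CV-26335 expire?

(a) grant + 16 years → 6 December 2013.
(b) filing + 19 years → 27 May 2013.
Later of the two: 6 December 2013.

December 6, 2013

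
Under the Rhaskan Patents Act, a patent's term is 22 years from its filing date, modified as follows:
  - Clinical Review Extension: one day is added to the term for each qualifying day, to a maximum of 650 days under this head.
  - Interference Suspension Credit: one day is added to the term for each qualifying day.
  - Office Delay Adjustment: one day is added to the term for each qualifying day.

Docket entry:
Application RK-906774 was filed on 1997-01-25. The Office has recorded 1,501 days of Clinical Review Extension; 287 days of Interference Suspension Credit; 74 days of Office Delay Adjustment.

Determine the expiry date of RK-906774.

November 1, 2021

Base term: filing date + 22 years → 25 January 2019.
Clinical Review Extension: 1501 days claimed exceeds the 650-day cap, so +650 days → 5 November 2020.
Interference Suspension Credit: +287 days → 19 August 2021.
Office Delay Adjustment: +74 days → 1 November 2021.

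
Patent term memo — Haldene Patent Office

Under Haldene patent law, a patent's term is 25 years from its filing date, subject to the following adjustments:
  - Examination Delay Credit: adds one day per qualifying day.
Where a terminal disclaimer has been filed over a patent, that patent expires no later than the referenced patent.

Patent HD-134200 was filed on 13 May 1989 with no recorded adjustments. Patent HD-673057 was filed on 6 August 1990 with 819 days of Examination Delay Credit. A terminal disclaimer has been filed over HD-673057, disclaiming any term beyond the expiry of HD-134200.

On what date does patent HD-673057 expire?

Natural term of HD-673057:
  Base: filing + 25 years → 6 August 2015.
  Examination Delay Credit: +819 days → 2 November 2017.
Expiry of referenced patent HD-134200:
  Base: filing + 25 years → 13 May 2014.
Terminal disclaimer: HD-673057 expires on the earlier of 2 November 2017 and 13 May 2014.

May 13, 2014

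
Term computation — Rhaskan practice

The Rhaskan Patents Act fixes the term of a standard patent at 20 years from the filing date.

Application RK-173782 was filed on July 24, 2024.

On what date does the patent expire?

Filing date + 20 years → 24 July 2044.

July 24, 2044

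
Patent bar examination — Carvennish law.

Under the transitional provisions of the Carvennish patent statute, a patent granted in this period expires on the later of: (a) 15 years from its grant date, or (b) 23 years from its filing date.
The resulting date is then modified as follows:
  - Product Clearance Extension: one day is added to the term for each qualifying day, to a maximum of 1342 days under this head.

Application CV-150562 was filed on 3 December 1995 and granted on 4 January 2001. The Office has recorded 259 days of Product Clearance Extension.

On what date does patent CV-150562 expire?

2019-08-19

(a) grant + 15 years → 4 January 2016.
(b) filing + 23 years → 3 December 2018.
Later of the two: 3 December 2018.
Product Clearance Extension: 259 days (within the 1342-day cap) → +259 days → 19 August 2019.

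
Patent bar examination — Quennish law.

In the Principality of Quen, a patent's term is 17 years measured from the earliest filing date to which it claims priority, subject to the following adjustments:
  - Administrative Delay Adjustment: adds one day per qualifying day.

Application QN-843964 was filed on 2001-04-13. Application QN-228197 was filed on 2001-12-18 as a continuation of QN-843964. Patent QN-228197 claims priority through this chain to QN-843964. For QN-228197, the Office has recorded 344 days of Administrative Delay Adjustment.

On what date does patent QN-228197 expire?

Earliest priority filing: 13 April 2001.
Base term: 13 April 2001 + 17 years → 13 April 2018.
Administrative Delay Adjustment: +344 days → 23 March 2019.

2019-03-23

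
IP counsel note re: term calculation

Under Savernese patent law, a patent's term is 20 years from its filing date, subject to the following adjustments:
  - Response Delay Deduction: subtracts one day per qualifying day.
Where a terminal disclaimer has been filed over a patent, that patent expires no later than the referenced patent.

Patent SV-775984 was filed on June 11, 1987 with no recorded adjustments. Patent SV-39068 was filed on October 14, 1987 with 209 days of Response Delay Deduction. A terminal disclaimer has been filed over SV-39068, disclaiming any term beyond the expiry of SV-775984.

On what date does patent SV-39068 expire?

2007-03-19

Natural term of SV-39068:
  Base: filing + 20 years → 14 October 2007.
  Response Delay Deduction: −209 days → 19 March 2007.
Expiry of referenced patent SV-775984:
  Base: filing + 20 years → 11 June 2007.
Terminal disclaimer: SV-39068 expires on the earlier of 19 March 2007 and 11 June 2007.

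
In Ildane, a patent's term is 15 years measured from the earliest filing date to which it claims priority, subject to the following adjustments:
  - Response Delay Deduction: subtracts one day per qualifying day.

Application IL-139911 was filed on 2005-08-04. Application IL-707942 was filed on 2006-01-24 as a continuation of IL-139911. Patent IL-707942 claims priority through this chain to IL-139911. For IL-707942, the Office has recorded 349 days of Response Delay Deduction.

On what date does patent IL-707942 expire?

August 21, 2019

Earliest priority filing: 4 August 2005.
Base term: 4 August 2005 + 15 years → 4 August 2020.
Response Delay Deduction: −349 days → 21 August 2019.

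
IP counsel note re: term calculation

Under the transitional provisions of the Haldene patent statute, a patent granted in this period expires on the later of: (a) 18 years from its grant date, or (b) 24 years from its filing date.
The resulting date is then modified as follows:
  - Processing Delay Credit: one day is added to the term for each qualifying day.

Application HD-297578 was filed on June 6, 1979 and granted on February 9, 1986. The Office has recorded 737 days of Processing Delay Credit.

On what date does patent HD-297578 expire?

2006-02-15

(a) grant + 18 years → 9 February 2004.
(b) filing + 24 years → 6 June 2003.
Later of the two: 9 February 2004.
Processing Delay Credit: +737 days → 15 February 2006.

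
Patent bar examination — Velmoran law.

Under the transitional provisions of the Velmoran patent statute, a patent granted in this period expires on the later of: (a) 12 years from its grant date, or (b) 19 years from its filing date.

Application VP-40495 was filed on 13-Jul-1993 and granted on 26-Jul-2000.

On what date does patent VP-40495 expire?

(a) grant + 12 years → 26 July 2012.
(b) filing + 19 years → 13 July 2012.
Later of the two: 26 July 2012.

2012-07-26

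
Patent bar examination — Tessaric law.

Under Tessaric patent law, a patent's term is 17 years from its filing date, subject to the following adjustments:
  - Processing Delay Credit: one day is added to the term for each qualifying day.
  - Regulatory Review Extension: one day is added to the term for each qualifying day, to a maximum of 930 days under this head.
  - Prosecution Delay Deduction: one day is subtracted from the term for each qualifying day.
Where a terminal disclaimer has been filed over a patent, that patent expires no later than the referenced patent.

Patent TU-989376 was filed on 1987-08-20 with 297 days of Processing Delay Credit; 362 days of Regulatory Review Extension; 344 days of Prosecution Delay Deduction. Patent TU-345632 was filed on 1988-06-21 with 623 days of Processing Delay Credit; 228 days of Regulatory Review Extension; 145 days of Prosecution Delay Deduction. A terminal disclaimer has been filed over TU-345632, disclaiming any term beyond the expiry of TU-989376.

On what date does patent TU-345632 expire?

Natural term of TU-345632:
  Base: filing + 17 years → 21 June 2005.
  Processing Delay Credit: +623 days → 6 March 2007.
  Regulatory Review Extension: 228 days (within the 930-day cap) → +228 days → 20 October 2007.
  Prosecution Delay Deduction: −145 days → 28 May 2007.
Expiry of referenced patent TU-989376:
  Base: filing + 17 years → 20 August 2004.
  Processing Delay Credit: +297 days → 13 June 2005.
  Regulatory Review Extension: 362 days (within the 930-day cap) → +362 days → 10 June 2006.
  Prosecution Delay Deduction: −344 days → 1 July 2005.
Terminal disclaimer: TU-345632 expires on the earlier of 28 May 2007 and 1 July 2005.

July 1, 2005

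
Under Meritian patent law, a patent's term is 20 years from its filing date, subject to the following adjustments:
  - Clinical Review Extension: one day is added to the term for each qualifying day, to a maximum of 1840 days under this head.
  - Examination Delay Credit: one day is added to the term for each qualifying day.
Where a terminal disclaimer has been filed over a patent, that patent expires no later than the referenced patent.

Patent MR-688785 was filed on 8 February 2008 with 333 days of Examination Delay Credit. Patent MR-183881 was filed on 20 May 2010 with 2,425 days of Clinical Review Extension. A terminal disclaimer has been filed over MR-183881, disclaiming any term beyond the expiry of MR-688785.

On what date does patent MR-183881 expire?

Natural term of MR-183881:
  Base: filing + 20 years → 20 May 2030.
  Clinical Review Extension: 2425 days claimed exceeds the 1840-day cap, so +1840 days → 3 June 2035.
Expiry of referenced patent MR-688785:
  Base: filing + 20 years → 8 February 2028.
  Examination Delay Credit: +333 days → 6 January 2029.
Terminal disclaimer: MR-183881 expires on the earlier of 3 June 2035 and 6 January 2029.

2029-01-06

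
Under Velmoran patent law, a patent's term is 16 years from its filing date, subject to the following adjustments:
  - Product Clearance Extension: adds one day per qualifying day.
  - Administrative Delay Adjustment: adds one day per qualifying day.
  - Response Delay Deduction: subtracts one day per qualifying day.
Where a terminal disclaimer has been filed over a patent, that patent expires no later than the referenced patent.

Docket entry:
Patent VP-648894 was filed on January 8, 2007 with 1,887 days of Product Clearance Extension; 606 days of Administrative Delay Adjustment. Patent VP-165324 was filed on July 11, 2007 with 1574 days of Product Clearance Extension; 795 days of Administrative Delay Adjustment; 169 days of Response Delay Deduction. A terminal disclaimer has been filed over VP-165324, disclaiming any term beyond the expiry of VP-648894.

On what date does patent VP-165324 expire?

July 19, 2029

Natural term of VP-165324:
  Base: filing + 16 years → 11 July 2023.
  Product Clearance Extension: +1574 days → 1 November 2027.
  Administrative Delay Adjustment: +795 days → 4 January 2030.
  Response Delay Deduction: −169 days → 19 July 2029.
Expiry of referenced patent VP-648894:
  Base: filing + 16 years → 8 January 2023.
  Product Clearance Extension: +1887 days → 9 March 2028.
  Administrative Delay Adjustment: +606 days → 5 November 2029.
Terminal disclaimer: VP-165324 expires on the earlier of 19 July 2029 and 5 November 2029.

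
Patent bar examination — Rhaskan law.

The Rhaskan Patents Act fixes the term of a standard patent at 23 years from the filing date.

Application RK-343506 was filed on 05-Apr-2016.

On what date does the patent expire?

April 5, 2039

Filing date + 23 years → 5 April 2039.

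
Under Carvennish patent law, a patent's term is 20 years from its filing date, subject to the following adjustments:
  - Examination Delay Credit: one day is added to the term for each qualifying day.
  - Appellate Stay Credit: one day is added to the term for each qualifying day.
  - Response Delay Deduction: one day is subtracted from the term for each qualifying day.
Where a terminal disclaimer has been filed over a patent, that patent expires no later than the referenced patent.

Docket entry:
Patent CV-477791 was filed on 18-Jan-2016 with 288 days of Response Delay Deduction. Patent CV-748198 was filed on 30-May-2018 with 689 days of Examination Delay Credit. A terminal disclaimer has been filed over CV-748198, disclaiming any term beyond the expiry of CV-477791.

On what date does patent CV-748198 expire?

2035-04-05

Natural term of CV-748198:
  Base: filing + 20 years → 30 May 2038.
  Examination Delay Credit: +689 days → 18 April 2040.
Expiry of referenced patent CV-477791:
  Base: filing + 20 years → 18 January 2036.
  Response Delay Deduction: −288 days → 5 April 2035.
Terminal disclaimer: CV-748198 expires on the earlier of 18 April 2040 and 5 April 2035.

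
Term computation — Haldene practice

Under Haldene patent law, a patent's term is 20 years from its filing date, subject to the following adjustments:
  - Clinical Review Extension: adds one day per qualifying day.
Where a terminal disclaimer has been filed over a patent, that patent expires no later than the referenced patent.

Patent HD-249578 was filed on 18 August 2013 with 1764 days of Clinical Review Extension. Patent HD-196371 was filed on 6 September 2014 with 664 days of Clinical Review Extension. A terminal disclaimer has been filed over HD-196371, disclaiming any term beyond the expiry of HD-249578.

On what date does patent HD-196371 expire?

Natural term of HD-196371:
  Base: filing + 20 years → 6 September 2034.
  Clinical Review Extension: +664 days → 1 July 2036.
Expiry of referenced patent HD-249578:
  Base: filing + 20 years → 18 August 2033.
  Clinical Review Extension: +1764 days → 17 June 2038.
Terminal disclaimer: HD-196371 expires on the earlier of 1 July 2036 and 17 June 2038.

July 1, 2036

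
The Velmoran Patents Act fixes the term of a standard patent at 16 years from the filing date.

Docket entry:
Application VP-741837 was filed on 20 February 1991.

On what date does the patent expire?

Filing date + 16 years → 20 February 2007.

2007-02-20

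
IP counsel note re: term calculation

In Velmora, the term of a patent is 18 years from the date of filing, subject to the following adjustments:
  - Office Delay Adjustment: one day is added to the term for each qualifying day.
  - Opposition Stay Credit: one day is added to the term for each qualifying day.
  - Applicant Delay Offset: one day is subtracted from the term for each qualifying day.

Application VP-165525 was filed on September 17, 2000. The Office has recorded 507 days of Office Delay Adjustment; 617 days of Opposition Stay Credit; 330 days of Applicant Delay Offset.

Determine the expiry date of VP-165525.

2020-11-19

Base term: filing date + 18 years → 17 September 2018.
Office Delay Adjustment: +507 days → 6 February 2020.
Opposition Stay Credit: +617 days → 15 October 2021.
Applicant Delay Offset: −330 days → 19 November 2020.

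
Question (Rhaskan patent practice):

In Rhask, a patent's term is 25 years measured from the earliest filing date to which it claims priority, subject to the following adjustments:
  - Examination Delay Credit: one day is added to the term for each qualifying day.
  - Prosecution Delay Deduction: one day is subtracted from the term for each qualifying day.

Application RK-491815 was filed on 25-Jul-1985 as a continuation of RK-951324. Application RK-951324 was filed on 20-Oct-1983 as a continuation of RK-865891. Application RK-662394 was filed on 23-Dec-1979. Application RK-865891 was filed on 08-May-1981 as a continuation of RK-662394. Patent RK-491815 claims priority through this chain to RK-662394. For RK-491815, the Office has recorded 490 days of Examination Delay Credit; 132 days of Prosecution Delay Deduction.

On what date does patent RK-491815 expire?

December 16, 2005

Earliest priority filing: 23 December 1979.
Base term: 23 December 1979 + 25 years → 23 December 2004.
Examination Delay Credit: +490 days → 27 April 2006.
Prosecution Delay Deduction: −132 days → 16 December 2005.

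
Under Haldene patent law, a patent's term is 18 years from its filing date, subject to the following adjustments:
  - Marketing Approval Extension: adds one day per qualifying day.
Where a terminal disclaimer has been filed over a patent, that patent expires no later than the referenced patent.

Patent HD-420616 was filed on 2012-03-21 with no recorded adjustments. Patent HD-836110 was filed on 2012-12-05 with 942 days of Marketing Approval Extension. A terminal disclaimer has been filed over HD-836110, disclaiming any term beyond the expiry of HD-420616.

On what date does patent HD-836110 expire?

Natural term of HD-836110:
  Base: filing + 18 years → 5 December 2030.
  Marketing Approval Extension: +942 days → 4 July 2033.
Expiry of referenced patent HD-420616:
  Base: filing + 18 years → 21 March 2030.
Terminal disclaimer: HD-836110 expires on the earlier of 4 July 2033 and 21 March 2030.

2030-03-21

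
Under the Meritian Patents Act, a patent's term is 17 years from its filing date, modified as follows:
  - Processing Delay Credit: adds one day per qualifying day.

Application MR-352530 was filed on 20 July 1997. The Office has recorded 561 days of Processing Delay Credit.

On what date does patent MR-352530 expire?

Base term: filing date + 17 years → 20 July 2014.
Processing Delay Credit: +561 days → 1 February 2016.

February 1, 2016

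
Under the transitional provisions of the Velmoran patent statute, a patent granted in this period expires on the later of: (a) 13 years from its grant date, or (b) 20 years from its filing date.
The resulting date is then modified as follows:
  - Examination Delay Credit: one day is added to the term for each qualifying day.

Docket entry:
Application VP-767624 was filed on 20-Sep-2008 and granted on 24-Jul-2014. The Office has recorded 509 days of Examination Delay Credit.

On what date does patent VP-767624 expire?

February 11, 2030

(a) grant + 13 years → 24 July 2027.
(b) filing + 20 years → 20 September 2028.
Later of the two: 20 September 2028.
Examination Delay Credit: +509 days → 11 February 2030.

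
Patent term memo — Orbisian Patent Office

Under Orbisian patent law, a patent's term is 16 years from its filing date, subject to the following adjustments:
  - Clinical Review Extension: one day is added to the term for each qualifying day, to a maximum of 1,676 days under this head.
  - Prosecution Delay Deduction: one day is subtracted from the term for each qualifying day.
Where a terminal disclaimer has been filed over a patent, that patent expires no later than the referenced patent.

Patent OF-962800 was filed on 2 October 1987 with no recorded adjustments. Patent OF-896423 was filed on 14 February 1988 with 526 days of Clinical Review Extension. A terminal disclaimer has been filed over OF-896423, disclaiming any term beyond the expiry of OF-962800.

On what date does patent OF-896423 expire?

October 2, 2003

Natural term of OF-896423:
  Base: filing + 16 years → 14 February 2004.
  Clinical Review Extension: 526 days (within the 1676-day cap) → +526 days → 24 July 2005.
Expiry of referenced patent OF-962800:
  Base: filing + 16 years → 2 October 2003.
Terminal disclaimer: OF-896423 expires on the earlier of 24 July 2005 and 2 October 2003.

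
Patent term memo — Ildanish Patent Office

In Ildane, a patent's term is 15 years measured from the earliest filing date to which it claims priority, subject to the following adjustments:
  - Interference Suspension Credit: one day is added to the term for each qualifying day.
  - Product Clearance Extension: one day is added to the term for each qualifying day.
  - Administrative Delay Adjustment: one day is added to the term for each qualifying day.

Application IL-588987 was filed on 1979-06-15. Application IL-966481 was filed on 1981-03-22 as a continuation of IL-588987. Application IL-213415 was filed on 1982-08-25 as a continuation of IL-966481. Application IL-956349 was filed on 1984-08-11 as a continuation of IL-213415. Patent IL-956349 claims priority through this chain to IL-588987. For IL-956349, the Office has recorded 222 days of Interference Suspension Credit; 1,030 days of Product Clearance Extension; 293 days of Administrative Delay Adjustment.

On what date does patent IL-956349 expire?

1998-09-07

Earliest priority filing: 15 June 1979.
Base term: 15 June 1979 + 15 years → 15 June 1994.
Interference Suspension Credit: +222 days → 23 January 1995.
Product Clearance Extension: +1030 days → 18 November 1997.
Administrative Delay Adjustment: +293 days → 7 September 1998.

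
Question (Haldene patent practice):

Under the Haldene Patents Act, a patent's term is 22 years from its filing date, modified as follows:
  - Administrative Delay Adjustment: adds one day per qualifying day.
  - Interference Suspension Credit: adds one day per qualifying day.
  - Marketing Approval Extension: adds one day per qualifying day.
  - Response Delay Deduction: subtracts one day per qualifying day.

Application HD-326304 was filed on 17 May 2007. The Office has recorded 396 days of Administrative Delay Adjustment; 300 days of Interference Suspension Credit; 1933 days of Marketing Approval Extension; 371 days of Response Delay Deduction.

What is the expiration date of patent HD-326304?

July 23, 2035

Base term: filing date + 22 years → 17 May 2029.
Administrative Delay Adjustment: +396 days → 17 June 2030.
Interference Suspension Credit: +300 days → 13 April 2031.
Marketing Approval Extension: +1933 days → 28 July 2036.
Response Delay Deduction: −371 days → 23 July 2035.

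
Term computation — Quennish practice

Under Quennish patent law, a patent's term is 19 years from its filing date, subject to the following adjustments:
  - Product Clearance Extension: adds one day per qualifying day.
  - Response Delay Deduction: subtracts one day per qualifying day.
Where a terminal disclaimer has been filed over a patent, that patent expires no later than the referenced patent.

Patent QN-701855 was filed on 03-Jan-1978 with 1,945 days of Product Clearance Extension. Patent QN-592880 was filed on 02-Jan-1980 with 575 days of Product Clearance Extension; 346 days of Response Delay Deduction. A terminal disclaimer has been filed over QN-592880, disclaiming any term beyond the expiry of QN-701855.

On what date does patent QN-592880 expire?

1999-08-19

Natural term of QN-592880:
  Base: filing + 19 years → 2 January 1999.
  Product Clearance Extension: +575 days → 30 July 2000.
  Response Delay Deduction: −346 days → 19 August 1999.
Expiry of referenced patent QN-701855:
  Base: filing + 19 years → 3 January 1997.
  Product Clearance Extension: +1945 days → 2 May 2002.
Terminal disclaimer: QN-592880 expires on the earlier of 19 August 1999 and 2 May 2002.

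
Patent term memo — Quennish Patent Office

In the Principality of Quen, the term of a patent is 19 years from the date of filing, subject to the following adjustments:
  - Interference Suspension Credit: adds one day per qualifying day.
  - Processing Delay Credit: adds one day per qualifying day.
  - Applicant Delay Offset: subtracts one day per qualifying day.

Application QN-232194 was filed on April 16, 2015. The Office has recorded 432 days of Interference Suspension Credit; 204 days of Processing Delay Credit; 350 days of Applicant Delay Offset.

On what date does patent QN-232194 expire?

2035-01-27

Base term: filing date + 19 years → 16 April 2034.
Interference Suspension Credit: +432 days → 22 June 2035.
Processing Delay Credit: +204 days → 12 January 2036.
Applicant Delay Offset: −350 days → 27 January 2035.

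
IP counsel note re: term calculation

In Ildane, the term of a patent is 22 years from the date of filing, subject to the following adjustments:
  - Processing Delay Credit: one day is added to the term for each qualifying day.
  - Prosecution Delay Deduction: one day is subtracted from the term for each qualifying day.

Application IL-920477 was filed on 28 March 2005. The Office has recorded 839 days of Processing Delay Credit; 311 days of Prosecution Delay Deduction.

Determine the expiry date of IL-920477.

2028-09-06

Base term: filing date + 22 years → 28 March 2027.
Processing Delay Credit: +839 days → 14 July 2029.
Prosecution Delay Deduction: −311 days → 6 September 2028.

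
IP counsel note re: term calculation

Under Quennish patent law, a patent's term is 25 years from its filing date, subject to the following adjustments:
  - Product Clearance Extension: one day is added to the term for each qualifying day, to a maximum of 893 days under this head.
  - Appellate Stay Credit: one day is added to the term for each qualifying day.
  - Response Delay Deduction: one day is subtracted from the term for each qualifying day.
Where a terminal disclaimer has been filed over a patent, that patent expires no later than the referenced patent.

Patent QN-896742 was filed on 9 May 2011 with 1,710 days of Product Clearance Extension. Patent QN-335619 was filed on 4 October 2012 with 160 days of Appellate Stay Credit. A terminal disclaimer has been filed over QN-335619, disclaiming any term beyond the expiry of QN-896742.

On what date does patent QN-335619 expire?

Natural term of QN-335619:
  Base: filing + 25 years → 4 October 2037.
  Appellate Stay Credit: +160 days → 13 March 2038.
Expiry of referenced patent QN-896742:
  Base: filing + 25 years → 9 May 2036.
  Product Clearance Extension: 1710 days claimed exceeds the 893-day cap, so +893 days → 19 October 2038.
Terminal disclaimer: QN-335619 expires on the earlier of 13 March 2038 and 19 October 2038.

2038-03-13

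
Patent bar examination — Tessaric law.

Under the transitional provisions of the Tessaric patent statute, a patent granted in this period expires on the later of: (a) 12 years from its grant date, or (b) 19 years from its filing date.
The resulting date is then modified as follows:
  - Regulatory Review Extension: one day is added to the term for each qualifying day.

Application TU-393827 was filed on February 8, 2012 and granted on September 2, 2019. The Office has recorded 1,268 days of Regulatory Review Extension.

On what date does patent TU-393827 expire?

(a) grant + 12 years → 2 September 2031.
(b) filing + 19 years → 8 February 2031.
Later of the two: 2 September 2031.
Regulatory Review Extension: +1268 days → 21 February 2035.

2035-02-21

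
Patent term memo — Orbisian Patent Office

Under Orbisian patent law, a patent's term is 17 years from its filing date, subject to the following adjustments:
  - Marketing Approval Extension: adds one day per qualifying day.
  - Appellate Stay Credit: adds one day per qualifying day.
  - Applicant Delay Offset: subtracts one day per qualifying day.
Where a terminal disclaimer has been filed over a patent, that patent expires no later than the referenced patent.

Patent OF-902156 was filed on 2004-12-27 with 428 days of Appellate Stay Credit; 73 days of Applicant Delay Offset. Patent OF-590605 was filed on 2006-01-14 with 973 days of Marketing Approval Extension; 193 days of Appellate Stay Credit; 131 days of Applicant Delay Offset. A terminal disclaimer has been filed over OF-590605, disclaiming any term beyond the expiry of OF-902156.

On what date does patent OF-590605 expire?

Natural term of OF-590605:
  Base: filing + 17 years → 14 January 2023.
  Marketing Approval Extension: +973 days → 13 September 2025.
  Appellate Stay Credit: +193 days → 25 March 2026.
  Applicant Delay Offset: −131 days → 14 November 2025.
Expiry of referenced patent OF-902156:
  Base: filing + 17 years → 27 December 2021.
  Appellate Stay Credit: +428 days → 28 February 2023.
  Applicant Delay Offset: −73 days → 17 December 2022.
Terminal disclaimer: OF-590605 expires on the earlier of 14 November 2025 and 17 December 2022.

December 17, 2022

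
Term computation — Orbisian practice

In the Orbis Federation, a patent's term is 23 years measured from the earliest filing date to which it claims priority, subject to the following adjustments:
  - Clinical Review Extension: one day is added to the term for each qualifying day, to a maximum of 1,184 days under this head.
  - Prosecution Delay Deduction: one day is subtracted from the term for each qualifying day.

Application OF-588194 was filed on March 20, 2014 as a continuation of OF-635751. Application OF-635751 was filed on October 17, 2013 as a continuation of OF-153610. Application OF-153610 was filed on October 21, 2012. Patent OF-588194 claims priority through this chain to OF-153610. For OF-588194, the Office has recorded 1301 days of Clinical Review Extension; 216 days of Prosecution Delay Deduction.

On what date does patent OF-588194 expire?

Earliest priority filing: 21 October 2012.
Base term: 21 October 2012 + 23 years → 21 October 2035.
Clinical Review Extension: 1301 days claimed exceeds the 1184-day cap, so +1184 days → 17 January 2039.
Prosecution Delay Deduction: −216 days → 15 June 2038.

June 15, 2038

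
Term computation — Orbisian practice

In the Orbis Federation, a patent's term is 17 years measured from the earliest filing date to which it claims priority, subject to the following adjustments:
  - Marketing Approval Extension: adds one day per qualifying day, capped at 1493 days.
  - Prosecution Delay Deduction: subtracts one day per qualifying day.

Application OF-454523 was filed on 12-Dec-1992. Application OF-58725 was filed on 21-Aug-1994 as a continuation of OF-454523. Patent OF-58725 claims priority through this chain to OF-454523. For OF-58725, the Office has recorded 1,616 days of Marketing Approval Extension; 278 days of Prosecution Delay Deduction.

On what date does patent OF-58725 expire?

Earliest priority filing: 12 December 1992.
Base term: 12 December 1992 + 17 years → 12 December 2009.
Marketing Approval Extension: 1616 days claimed exceeds the 1493-day cap, so +1493 days → 13 January 2014.
Prosecution Delay Deduction: −278 days → 10 April 2013.

April 10, 2013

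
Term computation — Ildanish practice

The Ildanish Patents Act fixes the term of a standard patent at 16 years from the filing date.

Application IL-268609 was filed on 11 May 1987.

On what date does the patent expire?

Filing date + 16 years → 11 May 2003.

2003-05-11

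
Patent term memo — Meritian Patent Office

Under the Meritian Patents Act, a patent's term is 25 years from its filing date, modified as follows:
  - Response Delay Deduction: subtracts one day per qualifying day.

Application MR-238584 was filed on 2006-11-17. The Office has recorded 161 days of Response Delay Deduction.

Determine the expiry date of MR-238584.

Base term: filing date + 25 years → 17 November 2031.
Response Delay Deduction: −161 days → 9 June 2031.

June 9, 2031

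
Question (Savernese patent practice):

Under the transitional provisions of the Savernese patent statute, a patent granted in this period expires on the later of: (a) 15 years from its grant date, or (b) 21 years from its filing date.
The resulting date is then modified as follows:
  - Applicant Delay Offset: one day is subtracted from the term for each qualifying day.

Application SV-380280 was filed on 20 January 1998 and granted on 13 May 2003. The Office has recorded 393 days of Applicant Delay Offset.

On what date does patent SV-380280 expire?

December 23, 2017

(a) grant + 15 years → 13 May 2018.
(b) filing + 21 years → 20 January 2019.
Later of the two: 20 January 2019.
Applicant Delay Offset: −393 days → 23 December 2017.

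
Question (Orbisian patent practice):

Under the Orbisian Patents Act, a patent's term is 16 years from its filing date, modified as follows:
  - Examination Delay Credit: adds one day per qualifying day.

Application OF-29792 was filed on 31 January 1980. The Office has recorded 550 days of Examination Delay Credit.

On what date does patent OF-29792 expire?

Base term: filing date + 16 years → 31 January 1996.
Examination Delay Credit: +550 days → 3 August 1997.

August 3, 1997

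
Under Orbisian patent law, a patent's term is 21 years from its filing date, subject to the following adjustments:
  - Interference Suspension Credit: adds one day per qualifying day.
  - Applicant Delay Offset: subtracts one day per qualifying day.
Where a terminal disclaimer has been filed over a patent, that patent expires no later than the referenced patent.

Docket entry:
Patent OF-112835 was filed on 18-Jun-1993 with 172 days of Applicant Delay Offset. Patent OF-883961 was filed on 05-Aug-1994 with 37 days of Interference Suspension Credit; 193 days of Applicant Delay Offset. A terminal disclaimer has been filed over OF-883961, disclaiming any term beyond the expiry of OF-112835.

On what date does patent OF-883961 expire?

December 28, 2013

Natural term of OF-883961:
  Base: filing + 21 years → 5 August 2015.
  Interference Suspension Credit: +37 days → 11 September 2015.
  Applicant Delay Offset: −193 days → 2 March 2015.
Expiry of referenced patent OF-112835:
  Base: filing + 21 years → 18 June 2014.
  Applicant Delay Offset: −172 days → 28 December 2013.
Terminal disclaimer: OF-883961 expires on the earlier of 2 March 2015 and 28 December 2013.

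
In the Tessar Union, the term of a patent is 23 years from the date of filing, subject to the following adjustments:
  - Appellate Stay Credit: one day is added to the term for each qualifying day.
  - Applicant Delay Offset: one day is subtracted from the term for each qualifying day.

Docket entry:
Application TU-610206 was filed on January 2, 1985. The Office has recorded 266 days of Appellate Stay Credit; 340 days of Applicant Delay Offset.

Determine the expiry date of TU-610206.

October 20, 2007

Base term: filing date + 23 years → 2 January 2008.
Appellate Stay Credit: +266 days → 24 September 2008.
Applicant Delay Offset: −340 days → 20 October 2007.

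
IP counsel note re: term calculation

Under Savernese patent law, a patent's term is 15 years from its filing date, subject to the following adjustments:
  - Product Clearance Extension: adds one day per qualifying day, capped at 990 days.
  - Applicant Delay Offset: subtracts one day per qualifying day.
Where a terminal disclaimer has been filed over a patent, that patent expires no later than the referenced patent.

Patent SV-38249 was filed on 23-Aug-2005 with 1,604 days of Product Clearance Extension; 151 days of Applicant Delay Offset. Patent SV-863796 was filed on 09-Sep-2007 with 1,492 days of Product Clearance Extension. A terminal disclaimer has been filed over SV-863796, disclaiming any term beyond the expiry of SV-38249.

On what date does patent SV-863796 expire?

2022-12-10

Natural term of SV-863796:
  Base: filing + 15 years → 9 September 2022.
  Product Clearance Extension: 1492 days claimed exceeds the 990-day cap, so +990 days → 26 May 2025.
Expiry of referenced patent SV-38249:
  Base: filing + 15 years → 23 August 2020.
  Product Clearance Extension: 1604 days claimed exceeds the 990-day cap, so +990 days → 10 May 2023.
  Applicant Delay Offset: −151 days → 10 December 2022.
Terminal disclaimer: SV-863796 expires on the earlier of 26 May 2025 and 10 December 2022.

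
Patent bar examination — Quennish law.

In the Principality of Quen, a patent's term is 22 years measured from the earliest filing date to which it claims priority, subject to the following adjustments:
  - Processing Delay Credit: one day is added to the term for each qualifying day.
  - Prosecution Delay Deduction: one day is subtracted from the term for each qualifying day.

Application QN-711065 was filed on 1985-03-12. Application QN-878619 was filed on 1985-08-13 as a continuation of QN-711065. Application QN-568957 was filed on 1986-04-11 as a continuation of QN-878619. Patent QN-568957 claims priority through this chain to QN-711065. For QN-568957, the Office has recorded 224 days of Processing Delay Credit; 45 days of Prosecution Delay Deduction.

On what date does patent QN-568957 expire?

2007-09-07

Earliest priority filing: 12 March 1985.
Base term: 12 March 1985 + 22 years → 12 March 2007.
Processing Delay Credit: +224 days → 22 October 2007.
Prosecution Delay Deduction: −45 days → 7 September 2007.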